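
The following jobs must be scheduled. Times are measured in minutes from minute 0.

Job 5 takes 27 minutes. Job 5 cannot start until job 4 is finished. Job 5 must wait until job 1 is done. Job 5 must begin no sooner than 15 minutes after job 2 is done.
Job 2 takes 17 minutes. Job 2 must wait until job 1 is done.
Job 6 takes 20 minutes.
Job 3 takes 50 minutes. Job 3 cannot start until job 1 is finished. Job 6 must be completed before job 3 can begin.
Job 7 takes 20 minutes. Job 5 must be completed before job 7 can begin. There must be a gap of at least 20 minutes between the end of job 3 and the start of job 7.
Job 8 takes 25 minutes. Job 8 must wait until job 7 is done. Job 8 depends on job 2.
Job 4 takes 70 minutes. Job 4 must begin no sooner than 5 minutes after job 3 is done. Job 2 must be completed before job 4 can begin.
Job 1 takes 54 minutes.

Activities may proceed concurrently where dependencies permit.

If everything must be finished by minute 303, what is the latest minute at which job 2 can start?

Nothing follows job 8; the deadline of minute 303 is its only limit. It must start by 303 − 25 = minute 278.
Job 7 must finish before job 8 (must start by minute 278). With a 20-minute duration, job 7 must start by 278 − 20 = minute 258.
Since job 7 (must start by minute 258) depends on it, job 5 must finish by minute 258. Backing off its 27-minute duration gives a latest start of minute 231.
Job 4 must finish before job 5 (must start by minute 231). With a 70-minute duration, job 4 must start by 231 − 70 = minute 161.
For job 2: job 4 (must start by minute 161); job 5 (must start by minute 231, minus 15-minute gap → minute 216); job 8 (must start by minute 278). The most restrictive is minute 161; with a 17-minute duration, job 2 must start by minute 144.

144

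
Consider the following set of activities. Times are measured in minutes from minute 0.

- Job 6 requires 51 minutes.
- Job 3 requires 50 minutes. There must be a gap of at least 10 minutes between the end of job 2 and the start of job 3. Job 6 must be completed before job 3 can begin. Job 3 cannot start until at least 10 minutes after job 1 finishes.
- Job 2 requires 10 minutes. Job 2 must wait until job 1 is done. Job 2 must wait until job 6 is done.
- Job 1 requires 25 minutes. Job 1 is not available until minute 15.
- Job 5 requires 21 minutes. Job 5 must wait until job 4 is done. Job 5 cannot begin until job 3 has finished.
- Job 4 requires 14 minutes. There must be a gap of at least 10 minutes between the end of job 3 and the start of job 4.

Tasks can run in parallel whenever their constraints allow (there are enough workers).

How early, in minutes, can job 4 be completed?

Nothing blocks job 6, so it runs from minute 0 to minute 51.
Job 1 waits on its own release at minute 15, so it starts at minute 15 and finishes at 15 + 25 = minute 40.
For job 2: job 1 (finishes minute 40); job 6 (finishes minute 51). Taking the maximum gives a start of minute 51, and it finishes at 51 + 10 = minute 61.
Job 3 has to wait for job 2 (finishes minute 61, plus 10-minute gap → minute 71); job 6 (finishes minute 51); job 1 (finishes minute 40, plus 10-minute gap → minute 50). The latest of these is minute 71, so job 3 runs minute 71 to 71 + 50 = minute 121.
Job 4 waits on job 3 (finishes minute 121, plus 10-minute gap → minute 131), so it starts at minute 131 and finishes at 131 + 14 = minute 145.

145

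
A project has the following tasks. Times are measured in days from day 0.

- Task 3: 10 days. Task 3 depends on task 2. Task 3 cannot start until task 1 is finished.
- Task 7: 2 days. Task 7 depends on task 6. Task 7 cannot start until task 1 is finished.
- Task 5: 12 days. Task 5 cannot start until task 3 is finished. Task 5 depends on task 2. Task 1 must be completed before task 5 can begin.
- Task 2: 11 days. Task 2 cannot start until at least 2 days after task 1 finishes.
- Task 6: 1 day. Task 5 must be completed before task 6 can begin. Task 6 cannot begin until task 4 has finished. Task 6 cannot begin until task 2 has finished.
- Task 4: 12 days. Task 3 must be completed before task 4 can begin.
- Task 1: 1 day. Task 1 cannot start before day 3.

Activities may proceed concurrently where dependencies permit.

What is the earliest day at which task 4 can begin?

27

After its own release at day 3, task 1 can start at day 3 and finishes at day 4.
After task 1 (finishes day 4, plus 2-day gap → day 6), task 2 can start at day 6 and finishes at day 17.
Task 3 needs all of task 2 (finishes day 17); task 1 (finishes day 4). That puts its earliest start at day 17; it finishes at 17 + 10 = day 27.
Task 4 waits on task 3 (finishes day 27), so the earliest it can start is day 27.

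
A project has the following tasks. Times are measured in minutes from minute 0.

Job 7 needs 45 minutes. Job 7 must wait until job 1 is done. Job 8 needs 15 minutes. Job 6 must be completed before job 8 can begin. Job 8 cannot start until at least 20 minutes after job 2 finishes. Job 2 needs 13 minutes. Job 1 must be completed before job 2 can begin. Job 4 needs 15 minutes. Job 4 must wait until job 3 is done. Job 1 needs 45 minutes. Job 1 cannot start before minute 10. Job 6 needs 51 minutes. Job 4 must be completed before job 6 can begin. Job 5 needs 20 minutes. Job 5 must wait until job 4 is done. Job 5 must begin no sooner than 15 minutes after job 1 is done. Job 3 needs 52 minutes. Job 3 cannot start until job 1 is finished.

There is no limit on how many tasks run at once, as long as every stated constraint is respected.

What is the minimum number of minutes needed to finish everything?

188

After its own release at minute 10, job 1 can start at minute 10 and finishes at minute 55.
Job 7 waits on job 1 (finishes minute 55), so it starts at minute 55 and finishes at 55 + 45 = minute 100.
After job 1 (finishes minute 55), job 3 can start at minute 55 and finishes at minute 107.
Job 4 cannot begin until job 3 (finishes minute 107). It runs from minute 107 to 107 + 15 = minute 122.
Job 6 waits on job 4 (finishes minute 122), so it starts at minute 122 and finishes at 122 + 51 = minute 173.
Job 5 needs all of job 4 (finishes minute 122); job 1 (finishes minute 55, plus 15-minute gap → minute 70). That puts its earliest start at minute 122; it finishes at 122 + 20 = minute 142.
Job 2 waits on job 1 (finishes minute 55), so it starts at minute 55 and finishes at 55 + 13 = minute 68.
Job 8 cannot start until job 6 (finishes minute 173); job 2 (finishes minute 68, plus 20-minute gap → minute 88). The controlling bound is minute 173, so job 8 finishes at 173 + 15 = minute 188.
All tasks are finished once the last one completes. Finish times: Job 1 at 55, Job 2 at 68, Job 3 at 107, Job 4 at 122, Job 5 at 142, Job 6 at 173, Job 7 at 100, Job 8 at 188. The latest is minute 188.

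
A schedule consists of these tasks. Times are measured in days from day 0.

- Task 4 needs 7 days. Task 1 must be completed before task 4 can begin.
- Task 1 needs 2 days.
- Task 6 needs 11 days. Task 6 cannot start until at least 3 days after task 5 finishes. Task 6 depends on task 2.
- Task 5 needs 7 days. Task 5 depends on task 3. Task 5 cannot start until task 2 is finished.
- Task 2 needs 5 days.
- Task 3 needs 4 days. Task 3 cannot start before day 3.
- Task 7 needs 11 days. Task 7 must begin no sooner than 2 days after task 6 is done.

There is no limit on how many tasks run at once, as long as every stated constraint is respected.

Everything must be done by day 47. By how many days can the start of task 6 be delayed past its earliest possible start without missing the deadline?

Task 3 waits on its own release at day 3, so it starts at day 3 and finishes at 3 + 4 = day 7.
Nothing blocks task 2, so it runs from day 0 to day 5.
Task 5 needs all of task 3 (finishes day 7); task 2 (finishes day 5). That puts its earliest start at day 7; it finishes at 7 + 7 = day 14.
For task 6: task 5 (finishes day 14, plus 3-day gap → day 17); task 2 (finishes day 5). Taking the maximum gives a start of day 17, and it finishes at 17 + 11 = day 28.

Working backward from the deadline:
To finish by day 47, task 7 (duration 11) must start no later than day 36.
Task 6 must finish before task 7 (must start by day 36, minus 2-day gap → day 34). With an 11-day duration, task 6 must start by 34 − 11 = day 23.
So task 6 can start as early as day 17 and as late as day 23, giving 23 − 17 = 6 days of slack.

6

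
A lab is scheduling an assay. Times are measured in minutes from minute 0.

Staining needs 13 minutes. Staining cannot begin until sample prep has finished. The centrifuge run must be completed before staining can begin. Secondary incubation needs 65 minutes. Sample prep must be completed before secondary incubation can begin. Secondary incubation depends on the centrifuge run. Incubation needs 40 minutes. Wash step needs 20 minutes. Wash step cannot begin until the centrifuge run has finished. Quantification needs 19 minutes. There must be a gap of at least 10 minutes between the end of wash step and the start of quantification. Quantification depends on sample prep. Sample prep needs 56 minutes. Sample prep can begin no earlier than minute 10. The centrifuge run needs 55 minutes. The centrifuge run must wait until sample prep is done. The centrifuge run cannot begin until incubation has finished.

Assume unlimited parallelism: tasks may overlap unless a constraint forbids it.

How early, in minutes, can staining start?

121

Nothing blocks incubation, so it runs from minute 0 to minute 40.
After its own release at minute 10, sample prep can start at minute 10 and finishes at minute 66.
The centrifuge run has to wait for sample prep (finishes minute 66); incubation (finishes minute 40). The latest of these is minute 66, so the centrifuge run runs minute 66 to 66 + 55 = minute 121.
Staining waits on sample prep (finishes minute 66); the centrifuge run (finishes minute 121). The latest of these is minute 121, which is the earliest staining can start.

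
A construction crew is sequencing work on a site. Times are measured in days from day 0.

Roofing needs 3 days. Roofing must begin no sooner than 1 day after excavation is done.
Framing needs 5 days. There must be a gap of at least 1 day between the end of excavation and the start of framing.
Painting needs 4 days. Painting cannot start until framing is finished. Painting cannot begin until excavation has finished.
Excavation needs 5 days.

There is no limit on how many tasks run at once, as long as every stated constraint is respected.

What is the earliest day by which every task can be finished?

Nothing blocks excavation, so it runs from day 0 to day 5.
Roofing waits on excavation (finishes day 5, plus 1-day gap → day 6), so it starts at day 6 and finishes at 6 + 3 = day 9.
After excavation (finishes day 5, plus 1-day gap → day 6), framing can start at day 6 and finishes at day 11.
Painting has to wait for framing (finishes day 11); excavation (finishes day 5). The latest of these is day 11, so painting runs day 11 to 11 + 4 = day 15.
All tasks are finished once the last one completes. Finish times: Excavation at 5, Framing at 11, Roofing at 9, Painting at 15. The latest is day 15.

15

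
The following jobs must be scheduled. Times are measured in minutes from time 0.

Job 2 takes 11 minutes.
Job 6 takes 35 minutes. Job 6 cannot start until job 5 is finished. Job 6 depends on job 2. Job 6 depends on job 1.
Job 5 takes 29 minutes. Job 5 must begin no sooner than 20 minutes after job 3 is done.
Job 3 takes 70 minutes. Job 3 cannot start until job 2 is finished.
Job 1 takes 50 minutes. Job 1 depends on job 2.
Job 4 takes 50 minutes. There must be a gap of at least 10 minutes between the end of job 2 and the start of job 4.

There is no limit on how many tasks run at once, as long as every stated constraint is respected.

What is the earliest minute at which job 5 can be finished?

Job 2 can start immediately at minute 0; it finishes at minute 11.
Job 3 cannot begin until job 2 (finishes minute 11). It runs from minute 11 to 11 + 70 = minute 81.
Job 5 waits on job 3 (finishes minute 81, plus 20-minute gap → minute 101), so it starts at minute 101 and finishes at 101 + 29 = minute 130.

130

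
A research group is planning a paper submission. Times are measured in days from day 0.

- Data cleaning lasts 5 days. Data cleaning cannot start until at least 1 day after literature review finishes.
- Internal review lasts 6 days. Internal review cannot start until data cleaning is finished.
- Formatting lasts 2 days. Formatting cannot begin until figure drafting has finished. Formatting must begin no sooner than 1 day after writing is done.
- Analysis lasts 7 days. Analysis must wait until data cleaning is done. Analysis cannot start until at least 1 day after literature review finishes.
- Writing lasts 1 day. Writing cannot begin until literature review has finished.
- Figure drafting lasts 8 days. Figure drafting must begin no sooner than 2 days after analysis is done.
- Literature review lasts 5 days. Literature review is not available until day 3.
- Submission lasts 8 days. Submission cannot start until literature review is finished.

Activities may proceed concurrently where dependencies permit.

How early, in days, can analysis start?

Literature review cannot begin until its own release at day 3. It runs from day 3 to 3 + 5 = day 8.
After literature review (finishes day 8, plus 1-day gap → day 9), data cleaning can start at day 9 and finishes at day 14.
Analysis waits on data cleaning (finishes day 14); literature review (finishes day 8, plus 1-day gap → day 9). The latest of these is day 14, which is the earliest analysis can start.

14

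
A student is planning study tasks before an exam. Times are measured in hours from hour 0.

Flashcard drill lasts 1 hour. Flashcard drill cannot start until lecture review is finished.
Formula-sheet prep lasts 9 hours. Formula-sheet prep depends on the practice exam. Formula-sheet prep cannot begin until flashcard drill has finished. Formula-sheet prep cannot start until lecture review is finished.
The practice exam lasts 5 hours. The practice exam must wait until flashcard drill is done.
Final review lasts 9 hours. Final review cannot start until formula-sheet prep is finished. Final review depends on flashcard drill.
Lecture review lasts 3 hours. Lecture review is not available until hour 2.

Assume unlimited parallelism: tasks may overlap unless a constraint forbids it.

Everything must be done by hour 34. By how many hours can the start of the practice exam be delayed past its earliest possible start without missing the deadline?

5

Lecture review cannot begin until its own release at hour 2. It runs from hour 2 to 2 + 3 = hour 5.
Flashcard drill waits on lecture review (finishes hour 5), so it starts at hour 5 and finishes at 5 + 1 = hour 6.
After flashcard drill (finishes hour 6), the practice exam can start at hour 6 and finishes at hour 11.

Working backward from the deadline:
Final review has no dependents, so it just needs to finish by hour 34. Starting by 34 − 9 = hour 25 achieves that.
Formula-sheet prep feeds into final review (must start by hour 25); so formula-sheet prep must finish by hour 25 and therefore start by hour 16.
The practice exam feeds into formula-sheet prep (must start by hour 16); so the practice exam must finish by hour 16 and therefore start by hour 11.
So the practice exam can start as early as hour 6 and as late as hour 11, giving 11 − 6 = 5 hours of slack.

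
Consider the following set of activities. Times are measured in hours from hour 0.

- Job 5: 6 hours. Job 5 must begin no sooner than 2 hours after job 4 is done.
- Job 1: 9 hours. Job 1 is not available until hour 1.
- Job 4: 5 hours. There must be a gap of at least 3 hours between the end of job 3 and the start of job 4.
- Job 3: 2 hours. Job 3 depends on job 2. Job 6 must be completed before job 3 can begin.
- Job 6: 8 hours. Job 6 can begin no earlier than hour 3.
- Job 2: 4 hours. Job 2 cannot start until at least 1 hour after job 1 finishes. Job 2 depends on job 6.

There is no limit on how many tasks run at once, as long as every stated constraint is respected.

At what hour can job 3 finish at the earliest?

After its own release at hour 3, job 6 can start at hour 3 and finishes at hour 11.
After its own release at hour 1, job 1 can start at hour 1 and finishes at hour 10.
Job 2 needs all of job 1 (finishes hour 10, plus 1-hour gap → hour 11); job 6 (finishes hour 11). That puts its earliest start at hour 11; it finishes at 11 + 4 = hour 15.
Job 3 cannot start until job 2 (finishes hour 15); job 6 (finishes hour 11). The controlling bound is hour 15, so job 3 finishes at 15 + 2 = hour 17.

17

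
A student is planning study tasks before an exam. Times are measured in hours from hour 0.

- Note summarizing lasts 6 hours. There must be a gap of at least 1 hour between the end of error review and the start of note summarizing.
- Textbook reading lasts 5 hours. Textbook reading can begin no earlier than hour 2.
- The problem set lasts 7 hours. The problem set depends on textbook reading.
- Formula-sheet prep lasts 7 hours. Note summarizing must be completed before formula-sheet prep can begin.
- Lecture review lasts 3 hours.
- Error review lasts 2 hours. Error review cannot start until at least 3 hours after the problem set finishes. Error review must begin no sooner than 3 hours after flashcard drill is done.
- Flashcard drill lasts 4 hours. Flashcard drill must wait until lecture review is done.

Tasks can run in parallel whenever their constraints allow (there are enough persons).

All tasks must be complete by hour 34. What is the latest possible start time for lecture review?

8

Nothing follows formula-sheet prep; the deadline of hour 34 is its only limit. It must start by 34 − 7 = hour 27.
Note summarizing feeds into formula-sheet prep (must start by hour 27); so note summarizing must finish by hour 27 and therefore start by hour 21.
Error review must finish before note summarizing (must start by hour 21, minus 1-hour gap → hour 20). With a 2-hour duration, error review must start by 20 − 2 = hour 18.
Flashcard drill feeds into error review (must start by hour 18, minus 3-hour gap → hour 15); so flashcard drill must finish by hour 15 and therefore start by hour 11.
Lecture review must finish before flashcard drill (must start by hour 11). With a 3-hour duration, lecture review must start by 11 − 3 = hour 8.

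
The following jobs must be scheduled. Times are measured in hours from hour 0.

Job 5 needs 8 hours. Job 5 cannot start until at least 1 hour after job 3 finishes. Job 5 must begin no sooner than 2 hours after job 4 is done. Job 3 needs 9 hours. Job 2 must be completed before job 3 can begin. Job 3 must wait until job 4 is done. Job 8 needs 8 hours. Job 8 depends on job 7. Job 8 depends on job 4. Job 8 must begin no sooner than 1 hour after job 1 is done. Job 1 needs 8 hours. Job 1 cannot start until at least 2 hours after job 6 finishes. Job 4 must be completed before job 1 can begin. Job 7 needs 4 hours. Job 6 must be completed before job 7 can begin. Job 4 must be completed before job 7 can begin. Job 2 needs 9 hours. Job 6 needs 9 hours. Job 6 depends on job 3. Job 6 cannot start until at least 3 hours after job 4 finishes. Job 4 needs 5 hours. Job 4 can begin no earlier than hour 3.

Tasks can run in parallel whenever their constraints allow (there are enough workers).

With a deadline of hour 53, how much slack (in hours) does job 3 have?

After its own release at hour 3, job 4 can start at hour 3 and finishes at hour 8.
Nothing blocks job 2, so it runs from hour 0 to hour 9.
Job 3 cannot start until job 2 (finishes hour 9); job 4 (finishes hour 8). The controlling bound is hour 9, so job 3 finishes at 9 + 9 = hour 18.

Working backward from the deadline:
Job 5 has no dependents, so it just needs to finish by hour 53. Starting by 53 − 8 = hour 45 achieves that.
To finish by hour 53, job 8 (duration 8) must start no later than hour 45.
Job 1 has to be done before job 8 (must start by hour 45, minus 1-hour gap → hour 44). That means finishing by hour 44, i.e. starting by 44 − 8 = hour 36.
Job 7 feeds into job 8 (must start by hour 45); so job 7 must finish by hour 45 and therefore start by hour 41.
For job 6: job 1 (must start by hour 36, minus 2-hour gap → hour 34); job 7 (must start by hour 41). The most restrictive is hour 34; with a 9-hour duration, job 6 must start by hour 25.
For job 3: job 5 (must start by hour 45, minus 1-hour gap → hour 44); job 6 (must start by hour 25). The most restrictive is hour 25; with a 9-hour duration, job 3 must start by hour 16.
So job 3 can start as early as hour 9 and as late as hour 16, giving 16 − 9 = 7 hours of slack.

7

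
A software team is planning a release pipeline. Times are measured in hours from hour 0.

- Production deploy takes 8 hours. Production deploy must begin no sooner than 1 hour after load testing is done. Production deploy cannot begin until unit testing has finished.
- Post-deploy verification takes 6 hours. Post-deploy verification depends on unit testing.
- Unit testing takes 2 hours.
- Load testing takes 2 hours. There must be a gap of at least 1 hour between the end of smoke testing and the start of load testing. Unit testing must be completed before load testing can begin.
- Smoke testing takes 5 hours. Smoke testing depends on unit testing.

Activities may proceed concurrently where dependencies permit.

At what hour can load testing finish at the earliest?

10

Unit testing can start immediately at hour 0; it finishes at hour 2.
Smoke testing cannot begin until unit testing (finishes hour 2). It runs from hour 2 to 2 + 5 = hour 7.
Load testing cannot start until smoke testing (finishes hour 7, plus 1-hour gap → hour 8); unit testing (finishes hour 2). The controlling bound is hour 8, so load testing finishes at 8 + 2 = hour 10.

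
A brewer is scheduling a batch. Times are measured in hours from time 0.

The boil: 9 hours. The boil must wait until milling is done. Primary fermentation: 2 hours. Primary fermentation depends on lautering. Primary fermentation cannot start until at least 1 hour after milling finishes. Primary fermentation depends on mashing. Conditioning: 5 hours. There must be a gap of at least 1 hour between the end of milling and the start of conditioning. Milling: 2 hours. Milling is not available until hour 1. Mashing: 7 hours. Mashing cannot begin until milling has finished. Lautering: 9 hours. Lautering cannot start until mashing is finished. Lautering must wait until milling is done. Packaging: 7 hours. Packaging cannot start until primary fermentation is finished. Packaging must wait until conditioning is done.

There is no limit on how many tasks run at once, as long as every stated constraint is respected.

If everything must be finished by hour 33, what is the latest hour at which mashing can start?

8

Packaging must finish by hour 33; it takes 7 hours, so it must start by 33 − 7 = hour 26.
Primary fermentation must finish before packaging (must start by hour 26). With a 2-hour duration, primary fermentation must start by 26 − 2 = hour 24.
Since primary fermentation (must start by hour 24) depends on it, lautering must finish by hour 24. Backing off its 9-hour duration gives a latest start of hour 15.
Mashing feeds lautering (must start by hour 15); primary fermentation (must start by hour 24). Taking the minimum, mashing must finish by hour 15 and start by 15 − 7 = hour 8.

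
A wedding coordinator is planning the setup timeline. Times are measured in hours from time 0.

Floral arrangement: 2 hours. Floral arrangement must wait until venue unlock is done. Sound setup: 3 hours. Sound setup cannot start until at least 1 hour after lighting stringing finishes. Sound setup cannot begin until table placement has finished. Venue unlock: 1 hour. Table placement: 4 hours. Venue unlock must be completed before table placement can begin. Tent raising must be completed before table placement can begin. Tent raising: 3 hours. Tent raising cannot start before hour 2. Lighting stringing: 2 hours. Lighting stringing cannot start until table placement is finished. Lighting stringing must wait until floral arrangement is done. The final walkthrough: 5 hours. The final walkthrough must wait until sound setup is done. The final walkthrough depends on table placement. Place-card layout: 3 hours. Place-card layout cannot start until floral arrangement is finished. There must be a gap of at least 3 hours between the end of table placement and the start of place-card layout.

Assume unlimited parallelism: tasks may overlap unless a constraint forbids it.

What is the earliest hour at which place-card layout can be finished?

15

Tent raising cannot begin until its own release at hour 2. It runs from hour 2 to 2 + 3 = hour 5.
Venue unlock has no prerequisites, so it starts at hour 0 and finishes at hour 1.
Floral arrangement cannot begin until venue unlock (finishes hour 1). It runs from hour 1 to 1 + 2 = hour 3.
Table placement has to wait for venue unlock (finishes hour 1); tent raising (finishes hour 5). The latest of these is hour 5, so table placement runs hour 5 to 5 + 4 = hour 9.
For place-card layout: floral arrangement (finishes hour 3); table placement (finishes hour 9, plus 3-hour gap → hour 12). Taking the maximum gives a start of hour 12, and it finishes at 12 + 3 = hour 15.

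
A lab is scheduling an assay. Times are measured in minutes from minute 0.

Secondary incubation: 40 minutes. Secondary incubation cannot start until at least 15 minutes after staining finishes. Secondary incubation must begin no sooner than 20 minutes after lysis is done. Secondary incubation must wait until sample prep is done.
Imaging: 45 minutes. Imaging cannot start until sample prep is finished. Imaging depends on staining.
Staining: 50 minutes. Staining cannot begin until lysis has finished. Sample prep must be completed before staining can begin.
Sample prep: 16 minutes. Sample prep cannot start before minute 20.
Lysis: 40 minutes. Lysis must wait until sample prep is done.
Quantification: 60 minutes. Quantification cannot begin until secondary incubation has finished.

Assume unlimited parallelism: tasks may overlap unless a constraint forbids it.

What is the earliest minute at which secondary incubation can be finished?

Sample prep waits on its own release at minute 20, so it starts at minute 20 and finishes at 20 + 16 = minute 36.
Lysis cannot begin until sample prep (finishes minute 36). It runs from minute 36 to 36 + 40 = minute 76.
Staining cannot start until lysis (finishes minute 76); sample prep (finishes minute 36). The controlling bound is minute 76, so staining finishes at 76 + 50 = minute 126.
For secondary incubation: staining (finishes minute 126, plus 15-minute gap → minute 141); lysis (finishes minute 76, plus 20-minute gap → minute 96); sample prep (finishes minute 36). Taking the maximum gives a start of minute 141, and it finishes at 141 + 40 = minute 181.

181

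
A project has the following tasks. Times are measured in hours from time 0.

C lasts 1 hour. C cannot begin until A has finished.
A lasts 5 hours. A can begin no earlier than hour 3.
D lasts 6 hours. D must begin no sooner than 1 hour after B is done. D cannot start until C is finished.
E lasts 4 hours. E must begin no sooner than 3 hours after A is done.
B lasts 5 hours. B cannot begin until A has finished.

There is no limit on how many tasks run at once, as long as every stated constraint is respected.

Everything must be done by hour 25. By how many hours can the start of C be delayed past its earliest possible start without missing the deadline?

A cannot begin until its own release at hour 3. It runs from hour 3 to 3 + 5 = hour 8.
After A (finishes hour 8), C can start at hour 8 and finishes at hour 9.

Working backward from the deadline:
Nothing follows D; the deadline of hour 25 is its only limit. It must start by 25 − 6 = hour 19.
C feeds into D (must start by hour 19); so C must finish by hour 19 and therefore start by hour 18.
So C can start as early as hour 8 and as late as hour 18, giving 18 − 8 = 10 hours of slack.

10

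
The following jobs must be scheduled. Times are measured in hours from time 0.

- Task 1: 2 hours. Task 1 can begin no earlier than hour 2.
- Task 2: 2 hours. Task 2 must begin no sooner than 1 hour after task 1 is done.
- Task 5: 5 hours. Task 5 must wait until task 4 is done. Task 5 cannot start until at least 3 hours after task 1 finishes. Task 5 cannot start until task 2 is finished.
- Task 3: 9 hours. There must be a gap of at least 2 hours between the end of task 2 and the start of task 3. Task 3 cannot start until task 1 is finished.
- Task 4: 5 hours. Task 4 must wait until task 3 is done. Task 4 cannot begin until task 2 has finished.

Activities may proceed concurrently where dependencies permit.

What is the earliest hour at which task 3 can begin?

After its own release at hour 2, task 1 can start at hour 2 and finishes at hour 4.
Task 2 waits on task 1 (finishes hour 4, plus 1-hour gap → hour 5), so it starts at hour 5 and finishes at 5 + 2 = hour 7.
Task 3 waits on task 2 (finishes hour 7, plus 2-hour gap → hour 9); task 1 (finishes hour 4). The latest of these is hour 9, which is the earliest task 3 can start.

9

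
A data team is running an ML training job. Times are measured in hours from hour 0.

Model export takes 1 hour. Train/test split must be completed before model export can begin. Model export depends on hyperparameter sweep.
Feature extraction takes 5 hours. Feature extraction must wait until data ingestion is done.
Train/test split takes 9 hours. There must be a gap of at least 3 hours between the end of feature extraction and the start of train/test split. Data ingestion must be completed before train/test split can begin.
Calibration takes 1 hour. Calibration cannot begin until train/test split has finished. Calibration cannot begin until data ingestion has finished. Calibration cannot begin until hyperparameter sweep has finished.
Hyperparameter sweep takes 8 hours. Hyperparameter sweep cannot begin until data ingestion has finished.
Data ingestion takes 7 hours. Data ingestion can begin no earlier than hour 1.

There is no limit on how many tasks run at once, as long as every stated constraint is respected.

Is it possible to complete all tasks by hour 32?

Data ingestion cannot begin until its own release at hour 1. It runs from hour 1 to 1 + 7 = hour 8.
After data ingestion (finishes hour 8), hyperparameter sweep can start at hour 8 and finishes at hour 16.
Feature extraction waits on data ingestion (finishes hour 8), so it starts at hour 8 and finishes at 8 + 5 = hour 13.
For train/test split: feature extraction (finishes hour 13, plus 3-hour gap → hour 16); data ingestion (finishes hour 8). Taking the maximum gives a start of hour 16, and it finishes at 16 + 9 = hour 25.
Model export needs all of train/test split (finishes hour 25); hyperparameter sweep (finishes hour 16). That puts its earliest start at hour 25; it finishes at 25 + 1 = hour 26.
Calibration needs all of train/test split (finishes hour 25); data ingestion (finishes hour 8); hyperparameter sweep (finishes hour 16). That puts its earliest start at hour 25; it finishes at 25 + 1 = hour 26.
Every task is finished by hour 26, which is no later than the deadline of 32, so the schedule is feasible.

Yes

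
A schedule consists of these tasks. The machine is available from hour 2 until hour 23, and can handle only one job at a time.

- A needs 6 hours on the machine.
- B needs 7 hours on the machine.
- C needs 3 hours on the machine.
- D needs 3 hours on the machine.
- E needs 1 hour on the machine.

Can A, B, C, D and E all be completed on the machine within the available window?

Yes

The machine window is 23 − 2 = 21 hours.
Running back to back, the jobs need 6 + 7 + 3 + 3 + 1 = 20 hours on the machine.
Since 20 ≤ 21, they fit within the window.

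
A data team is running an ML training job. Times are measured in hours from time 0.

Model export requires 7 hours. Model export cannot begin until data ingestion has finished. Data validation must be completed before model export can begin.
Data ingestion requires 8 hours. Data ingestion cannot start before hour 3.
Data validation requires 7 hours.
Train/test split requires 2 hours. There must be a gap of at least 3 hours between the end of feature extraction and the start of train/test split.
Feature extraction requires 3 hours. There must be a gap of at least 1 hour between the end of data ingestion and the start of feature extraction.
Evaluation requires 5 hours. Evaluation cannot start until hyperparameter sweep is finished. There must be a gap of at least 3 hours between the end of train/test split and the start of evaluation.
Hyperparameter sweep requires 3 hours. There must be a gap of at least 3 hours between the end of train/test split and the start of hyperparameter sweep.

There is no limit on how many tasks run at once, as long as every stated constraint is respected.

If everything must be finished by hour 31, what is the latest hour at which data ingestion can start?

3

Evaluation must finish by hour 31; it takes 5 hours, so it must start by 31 − 5 = hour 26.
Hyperparameter sweep feeds into evaluation (must start by hour 26); so hyperparameter sweep must finish by hour 26 and therefore start by hour 23.
For train/test split: hyperparameter sweep (must start by hour 23, minus 3-hour gap → hour 20); evaluation (must start by hour 26, minus 3-hour gap → hour 23). The most restrictive is hour 20; with a 2-hour duration, train/test split must start by hour 18.
Feature extraction feeds into train/test split (must start by hour 18, minus 3-hour gap → hour 15); so feature extraction must finish by hour 15 and therefore start by hour 12.
To finish by hour 31, model export (duration 7) must start no later than hour 24.
Data ingestion feeds feature extraction (must start by hour 12, minus 1-hour gap → hour 11); model export (must start by hour 24). Taking the minimum, data ingestion must finish by hour 11 and start by 11 − 8 = hour 3.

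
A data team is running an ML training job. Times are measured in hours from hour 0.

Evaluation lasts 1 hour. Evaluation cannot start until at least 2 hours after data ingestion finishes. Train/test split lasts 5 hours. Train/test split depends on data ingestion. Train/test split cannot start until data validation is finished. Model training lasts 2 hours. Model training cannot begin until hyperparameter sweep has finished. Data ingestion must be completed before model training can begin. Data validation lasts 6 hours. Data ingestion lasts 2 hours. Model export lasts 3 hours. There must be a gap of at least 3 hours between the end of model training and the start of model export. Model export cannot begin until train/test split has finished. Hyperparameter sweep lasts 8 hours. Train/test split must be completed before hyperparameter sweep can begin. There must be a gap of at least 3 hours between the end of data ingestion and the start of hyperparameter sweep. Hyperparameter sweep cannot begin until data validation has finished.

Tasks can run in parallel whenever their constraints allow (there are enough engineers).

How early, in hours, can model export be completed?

27

Nothing blocks data validation, so it runs from hour 0 to hour 6.
Data ingestion can start immediately at hour 0; it finishes at hour 2.
For train/test split: data ingestion (finishes hour 2); data validation (finishes hour 6). Taking the maximum gives a start of hour 6, and it finishes at 6 + 5 = hour 11.
Hyperparameter sweep cannot start until train/test split (finishes hour 11); data ingestion (finishes hour 2, plus 3-hour gap → hour 5); data validation (finishes hour 6). The controlling bound is hour 11, so hyperparameter sweep finishes at 11 + 8 = hour 19.
Model training cannot start until hyperparameter sweep (finishes hour 19); data ingestion (finishes hour 2). The controlling bound is hour 19, so model training finishes at 19 + 2 = hour 21.
For model export: model training (finishes hour 21, plus 3-hour gap → hour 24); train/test split (finishes hour 11). Taking the maximum gives a start of hour 24, and it finishes at 24 + 3 = hour 27.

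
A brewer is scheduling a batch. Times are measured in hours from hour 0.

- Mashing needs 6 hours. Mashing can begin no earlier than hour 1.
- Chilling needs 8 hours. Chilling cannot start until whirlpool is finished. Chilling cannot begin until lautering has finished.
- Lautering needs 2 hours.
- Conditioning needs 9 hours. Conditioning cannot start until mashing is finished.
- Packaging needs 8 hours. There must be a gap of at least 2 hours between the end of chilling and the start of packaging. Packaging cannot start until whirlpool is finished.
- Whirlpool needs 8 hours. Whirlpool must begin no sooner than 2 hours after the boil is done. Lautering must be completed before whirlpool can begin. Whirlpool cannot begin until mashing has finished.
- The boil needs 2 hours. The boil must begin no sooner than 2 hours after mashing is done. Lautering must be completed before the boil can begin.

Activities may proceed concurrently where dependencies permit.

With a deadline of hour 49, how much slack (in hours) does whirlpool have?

Lautering can start immediately at hour 0; it finishes at hour 2.
Mashing waits on its own release at hour 1, so it starts at hour 1 and finishes at 1 + 6 = hour 7.
The boil needs all of mashing (finishes hour 7, plus 2-hour gap → hour 9); lautering (finishes hour 2). That puts its earliest start at hour 9; it finishes at 9 + 2 = hour 11.
Whirlpool needs all of the boil (finishes hour 11, plus 2-hour gap → hour 13); lautering (finishes hour 2); mashing (finishes hour 7). That puts its earliest start at hour 13; it finishes at 13 + 8 = hour 21.

Working backward from the deadline:
Packaging must finish by hour 49; it takes 8 hours, so it must start by 49 − 8 = hour 41.
Chilling feeds into packaging (must start by hour 41, minus 2-hour gap → hour 39); so chilling must finish by hour 39 and therefore start by hour 31.
Whirlpool must finish in time for chilling (must start by hour 31); packaging (must start by hour 41). The tightest is hour 31, so whirlpool must start by 31 − 8 = hour 23.
So whirlpool can start as early as hour 13 and as late as hour 23, giving 23 − 13 = 10 hours of slack.

10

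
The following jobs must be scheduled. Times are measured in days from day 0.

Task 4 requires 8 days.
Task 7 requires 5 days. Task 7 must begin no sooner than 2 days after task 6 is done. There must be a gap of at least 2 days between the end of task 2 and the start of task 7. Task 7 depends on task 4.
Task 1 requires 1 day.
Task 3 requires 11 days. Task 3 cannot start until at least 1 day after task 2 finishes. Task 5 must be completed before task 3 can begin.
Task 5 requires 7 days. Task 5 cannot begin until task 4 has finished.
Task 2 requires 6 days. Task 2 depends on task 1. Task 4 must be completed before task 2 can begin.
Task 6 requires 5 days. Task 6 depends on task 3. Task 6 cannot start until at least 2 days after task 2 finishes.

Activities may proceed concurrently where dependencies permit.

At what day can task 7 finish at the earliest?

38

Task 4 has no prerequisites, so it starts at day 0 and finishes at day 8.
Task 5 cannot begin until task 4 (finishes day 8). It runs from day 8 to 8 + 7 = day 15.
Task 1 has no prerequisites, so it starts at day 0 and finishes at day 1.
Task 2 cannot start until task 1 (finishes day 1); task 4 (finishes day 8). The controlling bound is day 8, so task 2 finishes at 8 + 6 = day 14.
For task 3: task 2 (finishes day 14, plus 1-day gap → day 15); task 5 (finishes day 15). Taking the maximum gives a start of day 15, and it finishes at 15 + 11 = day 26.
For task 6: task 3 (finishes day 26); task 2 (finishes day 14, plus 2-day gap → day 16). Taking the maximum gives a start of day 26, and it finishes at 26 + 5 = day 31.
Task 7 has to wait for task 6 (finishes day 31, plus 2-day gap → day 33); task 2 (finishes day 14, plus 2-day gap → day 16); task 4 (finishes day 8). The latest of these is day 33, so task 7 runs day 33 to 33 + 5 = day 38.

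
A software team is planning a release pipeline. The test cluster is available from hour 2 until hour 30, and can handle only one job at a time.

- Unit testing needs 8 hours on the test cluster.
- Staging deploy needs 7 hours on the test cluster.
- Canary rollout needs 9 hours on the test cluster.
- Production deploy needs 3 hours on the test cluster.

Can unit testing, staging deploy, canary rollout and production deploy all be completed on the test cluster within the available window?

Yes

The test cluster window is 30 − 2 = 28 hours.
Running back to back, the jobs need 8 + 7 + 9 + 3 = 27 hours on the test cluster.
Since 27 ≤ 28, they fit within the window.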